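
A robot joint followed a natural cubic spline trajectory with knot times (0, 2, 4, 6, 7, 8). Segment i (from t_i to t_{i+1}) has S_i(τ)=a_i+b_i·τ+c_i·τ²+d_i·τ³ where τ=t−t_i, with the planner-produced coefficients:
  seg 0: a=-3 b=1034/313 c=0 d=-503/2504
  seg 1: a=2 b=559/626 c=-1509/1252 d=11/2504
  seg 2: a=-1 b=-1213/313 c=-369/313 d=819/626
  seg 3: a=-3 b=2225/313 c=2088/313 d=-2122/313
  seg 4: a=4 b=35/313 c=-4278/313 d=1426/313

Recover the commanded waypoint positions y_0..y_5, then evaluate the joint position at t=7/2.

y_0 = S_0(0) = a_0 = -3
y_1 = S_1(0) = a_1 = 2
y_2 = S_2(0) = a_2 = -1
y_3 = S_3(0) = a_3 = -3
y_4 = S_4(0) = a_4 = 4
y_5 = S_4(1) = -5
t_q=7/2 is in segment 1 (τ=3/2); S_1(τ)=12869/20032

y_0=-3 y_1=2 y_2=-1 y_3=-3 y_4=4 y_5=-5
S(7/2) = 12869/20032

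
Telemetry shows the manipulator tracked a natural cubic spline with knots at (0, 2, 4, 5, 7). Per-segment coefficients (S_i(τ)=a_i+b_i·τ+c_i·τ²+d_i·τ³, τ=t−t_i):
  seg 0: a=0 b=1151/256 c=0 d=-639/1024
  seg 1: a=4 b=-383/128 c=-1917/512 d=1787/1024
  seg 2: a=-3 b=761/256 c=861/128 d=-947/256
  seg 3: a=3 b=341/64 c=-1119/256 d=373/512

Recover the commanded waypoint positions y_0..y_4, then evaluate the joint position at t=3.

y_0 = S_0(0) = a_0 = 0
y_1 = S_1(0) = a_1 = 4
y_2 = S_2(0) = a_2 = -3
y_3 = S_3(0) = a_3 = 3
y_4 = S_3(2) = 2
t_q=3 is in segment 1 (τ=1); S_1(τ)=-1015/1024

y_0=0 y_1=4 y_2=-3 y_3=3 y_4=2
S(3) = -1015/1024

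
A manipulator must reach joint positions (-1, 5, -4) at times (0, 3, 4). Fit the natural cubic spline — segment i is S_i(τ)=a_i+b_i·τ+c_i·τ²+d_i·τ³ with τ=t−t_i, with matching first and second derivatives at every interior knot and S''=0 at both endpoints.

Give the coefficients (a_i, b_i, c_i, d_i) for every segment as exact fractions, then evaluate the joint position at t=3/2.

  seg 0: a=-1 b=49/8 c=0 d=-11/24
  seg 1: a=5 b=-25/4 c=-33/8 d=11/8
S(3/2) = 425/64

Δ: Δ0=2, Δ1=-9
row 1: diag=8, rhs=-66; c'=1/8, d'=-33/4
back: M1=-33/4
M: M0=0, M1=-33/4, M2=0
seg 0: a=-1, c=M0/2=0, d=(M1−M0)/(6·3)=-11/24, b=Δ0−h0·(2M0+M1)/6=49/8
seg 1: a=5, c=M1/2=-33/8, d=(M2−M1)/(6·1)=11/8, b=Δ1−h1·(2M1+M2)/6=-25/4
t_q=3/2 → seg 0, τ=3/2; S=-1+49/8·τ+0·τ²+-11/24·τ³=425/64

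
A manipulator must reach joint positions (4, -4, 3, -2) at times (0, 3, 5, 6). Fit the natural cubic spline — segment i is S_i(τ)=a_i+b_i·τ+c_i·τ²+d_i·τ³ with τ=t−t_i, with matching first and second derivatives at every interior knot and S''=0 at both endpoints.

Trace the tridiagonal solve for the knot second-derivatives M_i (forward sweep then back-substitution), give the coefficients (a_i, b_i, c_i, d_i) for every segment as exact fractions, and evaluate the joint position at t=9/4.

  seg 0: a=4 b=-467/84 c=0 d=9/28
  seg 1: a=-4 b=131/42 c=81/28 d=-227/168
  seg 2: a=3 b=-32/21 c=-73/14 d=73/42
S(9/4) = -1241/256

Δ: Δ0=-8/3, Δ1=7/2, Δ2=-5
row 1: diag=10, rhs=37; c'=1/5, d'=37/10
row 2: denom=6−2·1/5=28/5; d'=(-51−2·37/10)/(28/5)=-73/7
back: M2=-73/7
back: M1=37/10−1/5·-73/7=81/14
M: M0=0, M1=81/14, M2=-73/7, M3=0
seg 0: a=4, c=M0/2=0, d=(M1−M0)/(6·3)=9/28, b=Δ0−h0·(2M0+M1)/6=-467/84
seg 1: a=-4, c=M1/2=81/28, d=(M2−M1)/(6·2)=-227/168, b=Δ1−h1·(2M1+M2)/6=131/42
seg 2: a=3, c=M2/2=-73/14, d=(M3−M2)/(6·1)=73/42, b=Δ2−h2·(2M2+M3)/6=-32/21
t_q=9/4 → seg 0, τ=9/4; S=4+-467/84·τ+0·τ²+9/28·τ³=-1241/256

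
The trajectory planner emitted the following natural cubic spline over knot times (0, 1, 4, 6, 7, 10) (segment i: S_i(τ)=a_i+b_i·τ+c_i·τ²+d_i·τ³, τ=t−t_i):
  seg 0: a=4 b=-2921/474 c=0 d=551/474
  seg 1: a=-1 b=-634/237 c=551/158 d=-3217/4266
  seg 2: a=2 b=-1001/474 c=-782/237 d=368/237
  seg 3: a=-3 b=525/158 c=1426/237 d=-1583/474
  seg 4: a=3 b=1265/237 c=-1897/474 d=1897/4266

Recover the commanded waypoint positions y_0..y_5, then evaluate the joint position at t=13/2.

y_0=4 y_1=-1 y_2=2 y_3=-3 y_4=3 y_5=-5
S(13/2) = -955/3792

y_0 = S_0(0) = a_0 = 4
y_1 = S_1(0) = a_1 = -1
y_2 = S_2(0) = a_2 = 2
y_3 = S_3(0) = a_3 = -3
y_4 = S_4(0) = a_4 = 3
y_5 = S_4(3) = -5
t_q=13/2 is in segment 3 (τ=1/2); S_3(τ)=-955/3792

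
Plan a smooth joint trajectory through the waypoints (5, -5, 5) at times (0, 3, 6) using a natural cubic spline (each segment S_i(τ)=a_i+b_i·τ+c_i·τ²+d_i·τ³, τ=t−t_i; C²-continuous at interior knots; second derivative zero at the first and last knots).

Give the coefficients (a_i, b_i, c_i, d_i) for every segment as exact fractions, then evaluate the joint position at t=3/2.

Δ: Δ0=-10/3, Δ1=10/3
row 1: diag=12, rhs=40; c'=1/4, d'=10/3
back: M1=10/3
M: M0=0, M1=10/3, M2=0
seg 0: a=5, c=M0/2=0, d=(M1−M0)/(6·3)=5/27, b=Δ0−h0·(2M0+M1)/6=-5
seg 1: a=-5, c=M1/2=5/3, d=(M2−M1)/(6·3)=-5/27, b=Δ1−h1·(2M1+M2)/6=0
t_q=3/2 → seg 0, τ=3/2; S=5+-5·τ+0·τ²+5/27·τ³=-15/8

  seg 0: a=5 b=-5 c=0 d=5/27
  seg 1: a=-5 b=0 c=5/3 d=-5/27
S(3/2) = -15/8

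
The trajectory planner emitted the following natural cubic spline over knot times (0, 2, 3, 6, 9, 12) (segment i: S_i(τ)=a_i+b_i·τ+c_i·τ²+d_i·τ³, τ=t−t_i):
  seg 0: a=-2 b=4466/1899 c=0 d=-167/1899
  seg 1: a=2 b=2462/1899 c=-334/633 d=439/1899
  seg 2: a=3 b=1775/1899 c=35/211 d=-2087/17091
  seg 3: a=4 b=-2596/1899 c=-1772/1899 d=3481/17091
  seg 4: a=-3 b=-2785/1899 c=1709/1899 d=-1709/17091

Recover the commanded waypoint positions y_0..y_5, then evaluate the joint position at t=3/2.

y_0=-2 y_1=2 y_2=3 y_3=4 y_4=-3 y_5=-2
S(3/2) = 6233/5064

y_0 = S_0(0) = a_0 = -2
y_1 = S_1(0) = a_1 = 2
y_2 = S_2(0) = a_2 = 3
y_3 = S_3(0) = a_3 = 4
y_4 = S_4(0) = a_4 = -3
y_5 = S_4(3) = -2
t_q=3/2 is in segment 0 (τ=3/2); S_0(τ)=6233/5064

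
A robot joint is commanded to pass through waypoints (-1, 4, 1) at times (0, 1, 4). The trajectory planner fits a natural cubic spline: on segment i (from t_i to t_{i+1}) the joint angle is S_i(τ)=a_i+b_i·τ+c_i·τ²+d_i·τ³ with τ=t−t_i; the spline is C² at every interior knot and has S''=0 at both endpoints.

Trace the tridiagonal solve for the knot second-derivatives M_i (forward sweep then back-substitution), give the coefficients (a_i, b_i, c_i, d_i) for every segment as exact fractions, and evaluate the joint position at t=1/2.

Δ: Δ0=5, Δ1=-1
row 1: diag=8, rhs=-36; c'=3/8, d'=-9/2
back: M1=-9/2
M: M0=0, M1=-9/2, M2=0
seg 0: a=-1, c=M0/2=0, d=(M1−M0)/(6·1)=-3/4, b=Δ0−h0·(2M0+M1)/6=23/4
seg 1: a=4, c=M1/2=-9/4, d=(M2−M1)/(6·3)=1/4, b=Δ1−h1·(2M1+M2)/6=7/2
t_q=1/2 → seg 0, τ=1/2; S=-1+23/4·τ+0·τ²+-3/4·τ³=57/32

  seg 0: a=-1 b=23/4 c=0 d=-3/4
  seg 1: a=4 b=7/2 c=-9/4 d=1/4
S(1/2) = 57/32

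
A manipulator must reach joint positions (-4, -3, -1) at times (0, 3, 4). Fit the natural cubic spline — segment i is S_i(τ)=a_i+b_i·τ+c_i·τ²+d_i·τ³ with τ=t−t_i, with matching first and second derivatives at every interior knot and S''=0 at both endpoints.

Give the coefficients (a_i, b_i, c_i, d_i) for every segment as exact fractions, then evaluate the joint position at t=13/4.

  seg 0: a=-4 b=-7/24 c=0 d=5/72
  seg 1: a=-3 b=19/12 c=5/8 d=-5/24
S(13/4) = -1315/512

Δ: Δ0=1/3, Δ1=2
row 1: diag=8, rhs=10; c'=1/8, d'=5/4
back: M1=5/4
M: M0=0, M1=5/4, M2=0
seg 0: a=-4, c=M0/2=0, d=(M1−M0)/(6·3)=5/72, b=Δ0−h0·(2M0+M1)/6=-7/24
seg 1: a=-3, c=M1/2=5/8, d=(M2−M1)/(6·1)=-5/24, b=Δ1−h1·(2M1+M2)/6=19/12
t_q=13/4 → seg 1, τ=1/4; S=-3+19/12·τ+5/8·τ²+-5/24·τ³=-1315/512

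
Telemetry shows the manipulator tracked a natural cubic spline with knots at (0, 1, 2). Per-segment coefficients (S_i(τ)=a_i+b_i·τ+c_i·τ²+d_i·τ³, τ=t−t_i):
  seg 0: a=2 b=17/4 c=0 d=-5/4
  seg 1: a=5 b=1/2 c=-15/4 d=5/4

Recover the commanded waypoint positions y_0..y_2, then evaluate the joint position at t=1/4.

y_0=2 y_1=5 y_2=3
S(1/4) = 779/256

y_0 = S_0(0) = a_0 = 2
y_1 = S_1(0) = a_1 = 5
y_2 = S_1(1) = 3
t_q=1/4 is in segment 0 (τ=1/4); S_0(τ)=779/256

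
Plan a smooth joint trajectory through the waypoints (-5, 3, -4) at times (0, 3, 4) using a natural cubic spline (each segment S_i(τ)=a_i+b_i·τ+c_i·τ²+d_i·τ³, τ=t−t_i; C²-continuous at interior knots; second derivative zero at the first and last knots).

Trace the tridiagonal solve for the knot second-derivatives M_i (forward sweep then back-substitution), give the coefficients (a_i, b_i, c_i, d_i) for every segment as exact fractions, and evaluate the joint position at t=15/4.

Δ: Δ0=8/3, Δ1=-7
row 1: diag=8, rhs=-58; c'=1/8, d'=-29/4
back: M1=-29/4
M: M0=0, M1=-29/4, M2=0
seg 0: a=-5, c=M0/2=0, d=(M1−M0)/(6·3)=-29/72, b=Δ0−h0·(2M0+M1)/6=151/24
seg 1: a=3, c=M1/2=-29/8, d=(M2−M1)/(6·1)=29/24, b=Δ1−h1·(2M1+M2)/6=-55/12
t_q=15/4 → seg 1, τ=3/4; S=3+-55/12·τ+-29/8·τ²+29/24·τ³=-1007/512

  seg 0: a=-5 b=151/24 c=0 d=-29/72
  seg 1: a=3 b=-55/12 c=-29/8 d=29/24
S(15/4) = -1007/512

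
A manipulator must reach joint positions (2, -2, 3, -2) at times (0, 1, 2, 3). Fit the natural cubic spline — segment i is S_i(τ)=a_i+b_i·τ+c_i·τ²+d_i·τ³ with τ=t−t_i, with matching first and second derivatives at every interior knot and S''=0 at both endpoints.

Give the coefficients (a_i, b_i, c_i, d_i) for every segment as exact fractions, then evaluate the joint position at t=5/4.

  seg 0: a=2 b=-106/15 c=0 d=46/15
  seg 1: a=-2 b=32/15 c=46/5 d=-19/3
  seg 2: a=3 b=23/15 c=-49/5 d=49/15
S(5/4) = -317/320

Δ: Δ0=-4, Δ1=5, Δ2=-5
row 1: diag=4, rhs=54; c'=1/4, d'=27/2
row 2: denom=4−1·1/4=15/4; d'=(-60−1·27/2)/(15/4)=-98/5
back: M2=-98/5
back: M1=27/2−1/4·-98/5=92/5
M: M0=0, M1=92/5, M2=-98/5, M3=0
seg 0: a=2, c=M0/2=0, d=(M1−M0)/(6·1)=46/15, b=Δ0−h0·(2M0+M1)/6=-106/15
seg 1: a=-2, c=M1/2=46/5, d=(M2−M1)/(6·1)=-19/3, b=Δ1−h1·(2M1+M2)/6=32/15
seg 2: a=3, c=M2/2=-49/5, d=(M3−M2)/(6·1)=49/15, b=Δ2−h2·(2M2+M3)/6=23/15
t_q=5/4 → seg 1, τ=1/4; S=-2+32/15·τ+46/5·τ²+-19/3·τ³=-317/320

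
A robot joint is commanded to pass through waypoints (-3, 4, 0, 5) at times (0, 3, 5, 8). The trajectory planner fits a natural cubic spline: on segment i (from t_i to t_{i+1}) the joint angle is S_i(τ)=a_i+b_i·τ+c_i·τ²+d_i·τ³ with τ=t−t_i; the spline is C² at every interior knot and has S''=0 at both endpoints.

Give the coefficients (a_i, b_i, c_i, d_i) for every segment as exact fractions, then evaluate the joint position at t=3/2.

  seg 0: a=-3 b=47/12 c=0 d=-19/108
  seg 1: a=4 b=-5/6 c=-19/12 d=1/2
  seg 2: a=0 b=-7/6 c=17/12 d=-17/108
S(3/2) = 73/32

Δ: Δ0=7/3, Δ1=-2, Δ2=5/3
row 1: diag=10, rhs=-26; c'=1/5, d'=-13/5
row 2: denom=10−2·1/5=48/5; d'=(22−2·-13/5)/(48/5)=17/6
back: M2=17/6
back: M1=-13/5−1/5·17/6=-19/6
M: M0=0, M1=-19/6, M2=17/6, M3=0
seg 0: a=-3, c=M0/2=0, d=(M1−M0)/(6·3)=-19/108, b=Δ0−h0·(2M0+M1)/6=47/12
seg 1: a=4, c=M1/2=-19/12, d=(M2−M1)/(6·2)=1/2, b=Δ1−h1·(2M1+M2)/6=-5/6
seg 2: a=0, c=M2/2=17/12, d=(M3−M2)/(6·3)=-17/108, b=Δ2−h2·(2M2+M3)/6=-7/6
t_q=3/2 → seg 0, τ=3/2; S=-3+47/12·τ+0·τ²+-19/108·τ³=73/32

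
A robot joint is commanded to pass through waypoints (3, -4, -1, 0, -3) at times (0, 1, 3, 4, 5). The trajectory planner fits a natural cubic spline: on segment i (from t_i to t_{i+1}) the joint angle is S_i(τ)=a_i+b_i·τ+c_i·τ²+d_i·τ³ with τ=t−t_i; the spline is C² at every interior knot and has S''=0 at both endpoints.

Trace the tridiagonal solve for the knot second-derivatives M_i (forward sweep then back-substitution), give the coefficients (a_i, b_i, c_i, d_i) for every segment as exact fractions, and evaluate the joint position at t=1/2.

Δ: Δ0=-7, Δ1=3/2, Δ2=1, Δ3=-3
row 1: diag=6, rhs=51; c'=1/3, d'=17/2
row 2: denom=6−2·1/3=16/3; d'=(-3−2·17/2)/(16/3)=-15/4
row 3: denom=4−1·3/16=61/16; d'=(-24−1·-15/4)/(61/16)=-324/61
back: M3=-324/61
back: M2=-15/4−3/16·-324/61=-168/61
back: M1=17/2−1/3·-168/61=1149/122
M: M0=0, M1=1149/122, M2=-168/61, M3=-324/61, M4=0
seg 0: a=3, c=M0/2=0, d=(M1−M0)/(6·1)=383/244, b=Δ0−h0·(2M0+M1)/6=-2091/244
seg 1: a=-4, c=M1/2=1149/244, d=(M2−M1)/(6·2)=-495/488, b=Δ1−h1·(2M1+M2)/6=-471/122
seg 2: a=-1, c=M2/2=-84/61, d=(M3−M2)/(6·1)=-26/61, b=Δ2−h2·(2M2+M3)/6=171/61
seg 3: a=0, c=M3/2=-162/61, d=(M4−M3)/(6·1)=54/61, b=Δ3−h3·(2M3+M4)/6=-75/61
t_q=1/2 → seg 0, τ=1/2; S=3+-2091/244·τ+0·τ²+383/244·τ³=-2125/1952

  seg 0: a=3 b=-2091/244 c=0 d=383/244
  seg 1: a=-4 b=-471/122 c=1149/244 d=-495/488
  seg 2: a=-1 b=171/61 c=-84/61 d=-26/61
  seg 3: a=0 b=-75/61 c=-162/61 d=54/61
S(1/2) = -2125/1952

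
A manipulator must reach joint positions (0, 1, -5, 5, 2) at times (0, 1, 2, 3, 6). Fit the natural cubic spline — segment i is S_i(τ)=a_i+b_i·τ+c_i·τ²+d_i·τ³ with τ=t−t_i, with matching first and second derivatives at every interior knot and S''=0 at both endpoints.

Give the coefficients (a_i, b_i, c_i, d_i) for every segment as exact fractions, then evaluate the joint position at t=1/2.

  seg 0: a=0 b=118/29 c=0 d=-89/29
  seg 1: a=1 b=-149/29 c=-267/29 d=242/29
  seg 2: a=-5 b=43/29 c=459/29 d=-212/29
  seg 3: a=5 b=325/29 c=-177/29 d=59/87
S(1/2) = 383/232

Δ: Δ0=1, Δ1=-6, Δ2=10, Δ3=-1
row 1: diag=4, rhs=-42; c'=1/4, d'=-21/2
row 2: denom=4−1·1/4=15/4; d'=(96−1·-21/2)/(15/4)=142/5
row 3: denom=8−1·4/15=116/15; d'=(-66−1·142/5)/(116/15)=-354/29
back: M3=-354/29
back: M2=142/5−4/15·-354/29=918/29
back: M1=-21/2−1/4·918/29=-534/29
M: M0=0, M1=-534/29, M2=918/29, M3=-354/29, M4=0
seg 0: a=0, c=M0/2=0, d=(M1−M0)/(6·1)=-89/29, b=Δ0−h0·(2M0+M1)/6=118/29
seg 1: a=1, c=M1/2=-267/29, d=(M2−M1)/(6·1)=242/29, b=Δ1−h1·(2M1+M2)/6=-149/29
seg 2: a=-5, c=M2/2=459/29, d=(M3−M2)/(6·1)=-212/29, b=Δ2−h2·(2M2+M3)/6=43/29
seg 3: a=5, c=M3/2=-177/29, d=(M4−M3)/(6·3)=59/87, b=Δ3−h3·(2M3+M4)/6=325/29
t_q=1/2 → seg 0, τ=1/2; S=0+118/29·τ+0·τ²+-89/29·τ³=383/232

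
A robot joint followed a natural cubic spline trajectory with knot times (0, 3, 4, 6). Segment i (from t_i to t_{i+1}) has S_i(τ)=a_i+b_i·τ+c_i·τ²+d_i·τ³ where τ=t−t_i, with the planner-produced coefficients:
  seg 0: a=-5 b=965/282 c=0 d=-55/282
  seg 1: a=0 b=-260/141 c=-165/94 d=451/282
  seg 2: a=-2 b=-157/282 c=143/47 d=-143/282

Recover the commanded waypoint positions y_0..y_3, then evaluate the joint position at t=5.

y_0 = S_0(0) = a_0 = -5
y_1 = S_1(0) = a_1 = 0
y_2 = S_2(0) = a_2 = -2
y_3 = S_2(2) = 5
t_q=5 is in segment 2 (τ=1); S_2(τ)=-1/47

y_0=-5 y_1=0 y_2=-2 y_3=5
S(5) = -1/47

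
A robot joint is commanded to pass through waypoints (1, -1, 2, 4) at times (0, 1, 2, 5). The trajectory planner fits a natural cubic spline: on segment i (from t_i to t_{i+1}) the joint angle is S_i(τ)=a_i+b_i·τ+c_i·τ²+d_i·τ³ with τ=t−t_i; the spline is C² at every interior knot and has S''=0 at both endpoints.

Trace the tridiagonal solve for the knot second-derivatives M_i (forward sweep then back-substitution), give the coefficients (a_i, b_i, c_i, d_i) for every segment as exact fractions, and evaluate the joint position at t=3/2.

  seg 0: a=1 b=-313/93 c=0 d=127/93
  seg 1: a=-1 b=68/93 c=127/31 d=-170/93
  seg 2: a=2 b=320/93 c=-43/31 d=43/279
S(3/2) = 5/31

Δ: Δ0=-2, Δ1=3, Δ2=2/3
row 1: diag=4, rhs=30; c'=1/4, d'=15/2
row 2: denom=8−1·1/4=31/4; d'=(-14−1·15/2)/(31/4)=-86/31
back: M2=-86/31
back: M1=15/2−1/4·-86/31=254/31
M: M0=0, M1=254/31, M2=-86/31, M3=0
seg 0: a=1, c=M0/2=0, d=(M1−M0)/(6·1)=127/93, b=Δ0−h0·(2M0+M1)/6=-313/93
seg 1: a=-1, c=M1/2=127/31, d=(M2−M1)/(6·1)=-170/93, b=Δ1−h1·(2M1+M2)/6=68/93
seg 2: a=2, c=M2/2=-43/31, d=(M3−M2)/(6·3)=43/279, b=Δ2−h2·(2M2+M3)/6=320/93
t_q=3/2 → seg 1, τ=1/2; S=-1+68/93·τ+127/31·τ²+-170/93·τ³=5/31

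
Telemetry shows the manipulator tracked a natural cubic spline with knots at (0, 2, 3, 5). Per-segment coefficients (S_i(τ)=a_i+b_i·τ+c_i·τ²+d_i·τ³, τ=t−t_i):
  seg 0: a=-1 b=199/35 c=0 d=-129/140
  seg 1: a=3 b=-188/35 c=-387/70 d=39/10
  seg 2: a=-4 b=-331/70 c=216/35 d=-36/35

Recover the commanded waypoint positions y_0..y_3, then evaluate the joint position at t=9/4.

y_0=-1 y_1=3 y_2=-4 y_3=3
S(9/4) = 6149/4480

y_0 = S_0(0) = a_0 = -1
y_1 = S_1(0) = a_1 = 3
y_2 = S_2(0) = a_2 = -4
y_3 = S_2(2) = 3
t_q=9/4 is in segment 1 (τ=1/4); S_1(τ)=6149/4480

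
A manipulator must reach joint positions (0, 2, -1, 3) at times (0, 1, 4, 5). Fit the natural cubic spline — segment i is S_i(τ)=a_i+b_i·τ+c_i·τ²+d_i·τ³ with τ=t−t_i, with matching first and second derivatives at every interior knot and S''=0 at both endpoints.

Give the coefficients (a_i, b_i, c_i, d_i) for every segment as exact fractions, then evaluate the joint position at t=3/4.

  seg 0: a=0 b=149/55 c=0 d=-39/55
  seg 1: a=2 b=32/55 c=-117/55 d=8/15
  seg 2: a=-1 b=122/55 c=147/55 d=-49/55
S(3/4) = 6099/3520

Δ: Δ0=2, Δ1=-1, Δ2=4
row 1: diag=8, rhs=-18; c'=3/8, d'=-9/4
row 2: denom=8−3·3/8=55/8; d'=(30−3·-9/4)/(55/8)=294/55
back: M2=294/55
back: M1=-9/4−3/8·294/55=-234/55
M: M0=0, M1=-234/55, M2=294/55, M3=0
seg 0: a=0, c=M0/2=0, d=(M1−M0)/(6·1)=-39/55, b=Δ0−h0·(2M0+M1)/6=149/55
seg 1: a=2, c=M1/2=-117/55, d=(M2−M1)/(6·3)=8/15, b=Δ1−h1·(2M1+M2)/6=32/55
seg 2: a=-1, c=M2/2=147/55, d=(M3−M2)/(6·1)=-49/55, b=Δ2−h2·(2M2+M3)/6=122/55
t_q=3/4 → seg 0, τ=3/4; S=0+149/55·τ+0·τ²+-39/55·τ³=6099/3520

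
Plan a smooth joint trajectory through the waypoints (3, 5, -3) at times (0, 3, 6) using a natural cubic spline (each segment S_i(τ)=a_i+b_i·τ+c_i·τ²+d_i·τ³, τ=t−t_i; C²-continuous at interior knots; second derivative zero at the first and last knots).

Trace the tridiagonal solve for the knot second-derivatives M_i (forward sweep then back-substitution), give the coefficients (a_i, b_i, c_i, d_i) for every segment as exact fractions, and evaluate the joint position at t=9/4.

  seg 0: a=3 b=3/2 c=0 d=-5/54
  seg 1: a=5 b=-1 c=-5/6 d=5/54
S(9/4) = 681/128

Δ: Δ0=2/3, Δ1=-8/3
row 1: diag=12, rhs=-20; c'=1/4, d'=-5/3
back: M1=-5/3
M: M0=0, M1=-5/3, M2=0
seg 0: a=3, c=M0/2=0, d=(M1−M0)/(6·3)=-5/54, b=Δ0−h0·(2M0+M1)/6=3/2
seg 1: a=5, c=M1/2=-5/6, d=(M2−M1)/(6·3)=5/54, b=Δ1−h1·(2M1+M2)/6=-1
t_q=9/4 → seg 0, τ=9/4; S=3+3/2·τ+0·τ²+-5/54·τ³=681/128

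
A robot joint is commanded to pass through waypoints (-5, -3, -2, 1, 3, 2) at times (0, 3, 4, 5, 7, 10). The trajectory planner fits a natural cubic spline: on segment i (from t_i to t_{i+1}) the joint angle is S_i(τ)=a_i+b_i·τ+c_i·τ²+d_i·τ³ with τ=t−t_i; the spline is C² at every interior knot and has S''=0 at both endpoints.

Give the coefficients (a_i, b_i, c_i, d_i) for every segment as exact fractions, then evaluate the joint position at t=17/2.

  seg 0: a=-5 b=71/92 c=0 d=-29/2484
  seg 1: a=-3 b=21/46 c=-29/276 d=179/276
  seg 2: a=-2 b=605/276 c=127/69 d=-95/92
  seg 3: a=1 b=383/138 c=-347/276 d=17/92
  seg 4: a=3 b=-5/138 c=-41/276 d=41/2484
S(17/2) = 1963/736

Δ: Δ0=2/3, Δ1=1, Δ2=3, Δ3=1, Δ4=-1/3
row 1: diag=8, rhs=2; c'=1/8, d'=1/4
row 2: denom=4−1·1/8=31/8; d'=(12−1·1/4)/(31/8)=94/31
row 3: denom=6−1·8/31=178/31; d'=(-12−1·94/31)/(178/31)=-233/89
row 4: denom=10−2·31/89=828/89; d'=(-8−2·-233/89)/(828/89)=-41/138
back: M4=-41/138
back: M3=-233/89−31/89·-41/138=-347/138
back: M2=94/31−8/31·-347/138=254/69
back: M1=1/4−1/8·254/69=-29/138
M: M0=0, M1=-29/138, M2=254/69, M3=-347/138, M4=-41/138, M5=0
seg 0: a=-5, c=M0/2=0, d=(M1−M0)/(6·3)=-29/2484, b=Δ0−h0·(2M0+M1)/6=71/92
seg 1: a=-3, c=M1/2=-29/276, d=(M2−M1)/(6·1)=179/276, b=Δ1−h1·(2M1+M2)/6=21/46
seg 2: a=-2, c=M2/2=127/69, d=(M3−M2)/(6·1)=-95/92, b=Δ2−h2·(2M2+M3)/6=605/276
seg 3: a=1, c=M3/2=-347/276, d=(M4−M3)/(6·2)=17/92, b=Δ3−h3·(2M3+M4)/6=383/138
seg 4: a=3, c=M4/2=-41/276, d=(M5−M4)/(6·3)=41/2484, b=Δ4−h4·(2M4+M5)/6=-5/138
t_q=17/2 → seg 4, τ=3/2; S=3+-5/138·τ+-41/276·τ²+41/2484·τ³=1963/736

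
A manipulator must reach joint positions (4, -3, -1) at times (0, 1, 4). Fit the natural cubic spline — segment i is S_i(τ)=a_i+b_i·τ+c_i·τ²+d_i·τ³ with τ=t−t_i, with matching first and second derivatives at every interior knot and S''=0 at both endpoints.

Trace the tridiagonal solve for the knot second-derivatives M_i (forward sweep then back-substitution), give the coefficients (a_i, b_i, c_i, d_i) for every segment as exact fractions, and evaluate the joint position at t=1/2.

Δ: Δ0=-7, Δ1=2/3
row 1: diag=8, rhs=46; c'=3/8, d'=23/4
back: M1=23/4
M: M0=0, M1=23/4, M2=0
seg 0: a=4, c=M0/2=0, d=(M1−M0)/(6·1)=23/24, b=Δ0−h0·(2M0+M1)/6=-191/24
seg 1: a=-3, c=M1/2=23/8, d=(M2−M1)/(6·3)=-23/72, b=Δ1−h1·(2M1+M2)/6=-61/12
t_q=1/2 → seg 0, τ=1/2; S=4+-191/24·τ+0·τ²+23/24·τ³=9/64

  seg 0: a=4 b=-191/24 c=0 d=23/24
  seg 1: a=-3 b=-61/12 c=23/8 d=-23/72
S(1/2) = 9/64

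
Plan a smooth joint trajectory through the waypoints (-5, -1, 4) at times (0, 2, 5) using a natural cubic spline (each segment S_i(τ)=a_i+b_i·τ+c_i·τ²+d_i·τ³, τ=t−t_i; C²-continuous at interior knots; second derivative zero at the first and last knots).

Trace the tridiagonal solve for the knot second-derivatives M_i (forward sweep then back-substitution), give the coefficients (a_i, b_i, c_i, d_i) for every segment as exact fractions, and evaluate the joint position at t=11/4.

Δ: Δ0=2, Δ1=5/3
row 1: diag=10, rhs=-2; c'=3/10, d'=-1/5
back: M1=-1/5
M: M0=0, M1=-1/5, M2=0
seg 0: a=-5, c=M0/2=0, d=(M1−M0)/(6·2)=-1/60, b=Δ0−h0·(2M0+M1)/6=31/15
seg 1: a=-1, c=M1/2=-1/10, d=(M2−M1)/(6·3)=1/90, b=Δ1−h1·(2M1+M2)/6=28/15
t_q=11/4 → seg 1, τ=3/4; S=-1+28/15·τ+-1/10·τ²+1/90·τ³=223/640

  seg 0: a=-5 b=31/15 c=0 d=-1/60
  seg 1: a=-1 b=28/15 c=-1/10 d=1/90
S(11/4) = 223/640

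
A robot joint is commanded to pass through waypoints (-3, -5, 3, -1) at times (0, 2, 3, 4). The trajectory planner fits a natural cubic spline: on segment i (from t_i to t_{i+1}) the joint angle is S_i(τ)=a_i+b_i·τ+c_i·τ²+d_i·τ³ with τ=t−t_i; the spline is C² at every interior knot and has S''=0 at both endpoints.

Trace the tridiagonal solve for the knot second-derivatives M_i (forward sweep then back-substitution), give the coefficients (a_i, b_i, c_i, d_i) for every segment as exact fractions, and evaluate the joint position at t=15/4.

  seg 0: a=-3 b=-119/23 c=0 d=24/23
  seg 1: a=-5 b=169/23 c=144/23 d=-129/23
  seg 2: a=3 b=70/23 c=-243/23 d=81/23
S(15/4) = 1215/1472

Δ: Δ0=-1, Δ1=8, Δ2=-4
row 1: diag=6, rhs=54; c'=1/6, d'=9
row 2: denom=4−1·1/6=23/6; d'=(-72−1·9)/(23/6)=-486/23
back: M2=-486/23
back: M1=9−1/6·-486/23=288/23
M: M0=0, M1=288/23, M2=-486/23, M3=0
seg 0: a=-3, c=M0/2=0, d=(M1−M0)/(6·2)=24/23, b=Δ0−h0·(2M0+M1)/6=-119/23
seg 1: a=-5, c=M1/2=144/23, d=(M2−M1)/(6·1)=-129/23, b=Δ1−h1·(2M1+M2)/6=169/23
seg 2: a=3, c=M2/2=-243/23, d=(M3−M2)/(6·1)=81/23, b=Δ2−h2·(2M2+M3)/6=70/23
t_q=15/4 → seg 2, τ=3/4; S=3+70/23·τ+-243/23·τ²+81/23·τ³=1215/1472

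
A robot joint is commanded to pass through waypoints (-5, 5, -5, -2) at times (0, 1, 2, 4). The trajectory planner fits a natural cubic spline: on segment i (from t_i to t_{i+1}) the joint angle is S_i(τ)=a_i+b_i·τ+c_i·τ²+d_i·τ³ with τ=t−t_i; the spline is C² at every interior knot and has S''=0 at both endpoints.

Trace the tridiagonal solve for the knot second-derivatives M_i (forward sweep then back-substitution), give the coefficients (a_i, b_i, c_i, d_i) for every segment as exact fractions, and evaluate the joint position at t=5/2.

Δ: Δ0=10, Δ1=-10, Δ2=3/2
row 1: diag=4, rhs=-120; c'=1/4, d'=-30
row 2: denom=6−1·1/4=23/4; d'=(69−1·-30)/(23/4)=396/23
back: M2=396/23
back: M1=-30−1/4·396/23=-789/23
M: M0=0, M1=-789/23, M2=396/23, M3=0
seg 0: a=-5, c=M0/2=0, d=(M1−M0)/(6·1)=-263/46, b=Δ0−h0·(2M0+M1)/6=723/46
seg 1: a=5, c=M1/2=-789/46, d=(M2−M1)/(6·1)=395/46, b=Δ1−h1·(2M1+M2)/6=-33/23
seg 2: a=-5, c=M2/2=198/23, d=(M3−M2)/(6·2)=-33/23, b=Δ2−h2·(2M2+M3)/6=-459/46
t_q=5/2 → seg 2, τ=1/2; S=-5+-459/46·τ+198/23·τ²+-33/23·τ³=-1475/184

  seg 0: a=-5 b=723/46 c=0 d=-263/46
  seg 1: a=5 b=-33/23 c=-789/46 d=395/46
  seg 2: a=-5 b=-459/46 c=198/23 d=-33/23
S(5/2) = -1475/184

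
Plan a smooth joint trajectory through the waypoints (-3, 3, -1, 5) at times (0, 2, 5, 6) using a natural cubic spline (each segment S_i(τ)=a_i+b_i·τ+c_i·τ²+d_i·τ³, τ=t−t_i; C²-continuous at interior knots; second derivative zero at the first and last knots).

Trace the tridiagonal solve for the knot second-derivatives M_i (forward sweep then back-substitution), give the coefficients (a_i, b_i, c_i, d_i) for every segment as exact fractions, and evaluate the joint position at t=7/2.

Δ: Δ0=3, Δ1=-4/3, Δ2=6
row 1: diag=10, rhs=-26; c'=3/10, d'=-13/5
row 2: denom=8−3·3/10=71/10; d'=(44−3·-13/5)/(71/10)=518/71
back: M2=518/71
back: M1=-13/5−3/10·518/71=-340/71
M: M0=0, M1=-340/71, M2=518/71, M3=0
seg 0: a=-3, c=M0/2=0, d=(M1−M0)/(6·2)=-85/213, b=Δ0−h0·(2M0+M1)/6=979/213
seg 1: a=3, c=M1/2=-170/71, d=(M2−M1)/(6·3)=143/213, b=Δ1−h1·(2M1+M2)/6=-41/213
seg 2: a=-1, c=M2/2=259/71, d=(M3−M2)/(6·1)=-259/213, b=Δ2−h2·(2M2+M3)/6=760/213
t_q=7/2 → seg 1, τ=3/2; S=3+-41/213·τ+-170/71·τ²+143/213·τ³=-233/568

  seg 0: a=-3 b=979/213 c=0 d=-85/213
  seg 1: a=3 b=-41/213 c=-170/71 d=143/213
  seg 2: a=-1 b=760/213 c=259/71 d=-259/213
S(7/2) = -233/568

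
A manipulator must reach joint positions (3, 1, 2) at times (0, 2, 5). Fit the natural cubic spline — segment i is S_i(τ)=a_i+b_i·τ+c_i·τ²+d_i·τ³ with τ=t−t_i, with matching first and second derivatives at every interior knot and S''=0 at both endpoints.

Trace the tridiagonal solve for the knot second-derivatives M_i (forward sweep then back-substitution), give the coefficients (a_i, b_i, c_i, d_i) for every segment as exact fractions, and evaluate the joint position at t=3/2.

  seg 0: a=3 b=-19/15 c=0 d=1/15
  seg 1: a=1 b=-7/15 c=2/5 d=-2/45
S(3/2) = 53/40

Δ: Δ0=-1, Δ1=1/3
row 1: diag=10, rhs=8; c'=3/10, d'=4/5
back: M1=4/5
M: M0=0, M1=4/5, M2=0
seg 0: a=3, c=M0/2=0, d=(M1−M0)/(6·2)=1/15, b=Δ0−h0·(2M0+M1)/6=-19/15
seg 1: a=1, c=M1/2=2/5, d=(M2−M1)/(6·3)=-2/45, b=Δ1−h1·(2M1+M2)/6=-7/15
t_q=3/2 → seg 0, τ=3/2; S=3+-19/15·τ+0·τ²+1/15·τ³=53/40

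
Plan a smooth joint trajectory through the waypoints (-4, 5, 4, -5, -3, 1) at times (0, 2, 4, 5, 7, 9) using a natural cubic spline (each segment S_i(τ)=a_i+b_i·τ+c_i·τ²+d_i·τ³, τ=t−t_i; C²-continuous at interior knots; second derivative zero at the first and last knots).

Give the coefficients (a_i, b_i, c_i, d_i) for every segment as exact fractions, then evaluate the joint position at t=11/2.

  seg 0: a=-4 b=1147/234 c=0 d=-47/468
  seg 1: a=5 b=865/234 c=-47/78 d=-175/234
  seg 2: a=4 b=-1799/234 c=-397/78 d=34/9
  seg 3: a=-5 b=-1529/234 c=487/78 d=-1159/936
  seg 4: a=-3 b=419/117 c=-185/156 d=185/936
S(11/2) = -17125/2496

Δ: Δ0=9/2, Δ1=-1/2, Δ2=-9, Δ3=1, Δ4=2
row 1: diag=8, rhs=-30; c'=1/4, d'=-15/4
row 2: denom=6−2·1/4=11/2; d'=(-51−2·-15/4)/(11/2)=-87/11
row 3: denom=6−1·2/11=64/11; d'=(60−1·-87/11)/(64/11)=747/64
row 4: denom=8−2·11/32=117/16; d'=(6−2·747/64)/(117/16)=-185/78
back: M4=-185/78
back: M3=747/64−11/32·-185/78=487/39
back: M2=-87/11−2/11·487/39=-397/39
back: M1=-15/4−1/4·-397/39=-47/39
M: M0=0, M1=-47/39, M2=-397/39, M3=487/39, M4=-185/78, M5=0
seg 0: a=-4, c=M0/2=0, d=(M1−M0)/(6·2)=-47/468, b=Δ0−h0·(2M0+M1)/6=1147/234
seg 1: a=5, c=M1/2=-47/78, d=(M2−M1)/(6·2)=-175/234, b=Δ1−h1·(2M1+M2)/6=865/234
seg 2: a=4, c=M2/2=-397/78, d=(M3−M2)/(6·1)=34/9, b=Δ2−h2·(2M2+M3)/6=-1799/234
seg 3: a=-5, c=M3/2=487/78, d=(M4−M3)/(6·2)=-1159/936, b=Δ3−h3·(2M3+M4)/6=-1529/234
seg 4: a=-3, c=M4/2=-185/156, d=(M5−M4)/(6·2)=185/936, b=Δ4−h4·(2M4+M5)/6=419/117
t_q=11/2 → seg 3, τ=1/2; S=-5+-1529/234·τ+487/78·τ²+-1159/936·τ³=-17125/2496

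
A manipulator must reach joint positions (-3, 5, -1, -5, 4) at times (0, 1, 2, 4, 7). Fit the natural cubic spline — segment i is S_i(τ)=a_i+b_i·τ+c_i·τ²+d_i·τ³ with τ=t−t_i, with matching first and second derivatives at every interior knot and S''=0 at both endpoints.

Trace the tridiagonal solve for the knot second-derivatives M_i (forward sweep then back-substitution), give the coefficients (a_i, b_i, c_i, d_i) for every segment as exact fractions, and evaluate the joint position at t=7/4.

Δ: Δ0=8, Δ1=-6, Δ2=-2, Δ3=3
row 1: diag=4, rhs=-84; c'=1/4, d'=-21
row 2: denom=6−1·1/4=23/4; d'=(24−1·-21)/(23/4)=180/23
row 3: denom=10−2·8/23=214/23; d'=(30−2·180/23)/(214/23)=165/107
back: M3=165/107
back: M2=180/23−8/23·165/107=780/107
back: M1=-21−1/4·780/107=-2442/107
M: M0=0, M1=-2442/107, M2=780/107, M3=165/107, M4=0
seg 0: a=-3, c=M0/2=0, d=(M1−M0)/(6·1)=-407/107, b=Δ0−h0·(2M0+M1)/6=1263/107
seg 1: a=5, c=M1/2=-1221/107, d=(M2−M1)/(6·1)=537/107, b=Δ1−h1·(2M1+M2)/6=42/107
seg 2: a=-1, c=M2/2=390/107, d=(M3−M2)/(6·2)=-205/428, b=Δ2−h2·(2M2+M3)/6=-789/107
seg 3: a=-5, c=M3/2=165/214, d=(M4−M3)/(6·3)=-55/642, b=Δ3−h3·(2M3+M4)/6=156/107
t_q=7/4 → seg 1, τ=3/4; S=5+42/107·τ+-1221/107·τ²+537/107·τ³=6799/6848

  seg 0: a=-3 b=1263/107 c=0 d=-407/107
  seg 1: a=5 b=42/107 c=-1221/107 d=537/107
  seg 2: a=-1 b=-789/107 c=390/107 d=-205/428
  seg 3: a=-5 b=156/107 c=165/214 d=-55/642
S(7/4) = 6799/6848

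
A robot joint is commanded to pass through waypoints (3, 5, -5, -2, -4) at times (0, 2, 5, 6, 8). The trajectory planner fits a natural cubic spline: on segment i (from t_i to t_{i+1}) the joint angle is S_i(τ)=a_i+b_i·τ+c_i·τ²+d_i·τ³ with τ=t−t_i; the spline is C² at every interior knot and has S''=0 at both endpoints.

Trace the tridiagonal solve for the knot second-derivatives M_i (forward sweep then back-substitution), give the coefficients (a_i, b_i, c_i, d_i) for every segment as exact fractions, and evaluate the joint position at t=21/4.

  seg 0: a=3 b=1613/624 c=0 d=-989/2496
  seg 1: a=5 b=-677/312 c=-989/416 d=191/288
  seg 2: a=-5 b=1837/1248 c=747/208 d=-2575/1248
  seg 3: a=-2 b=769/312 c=-1081/416 d=1081/2496
S(21/4) = -118205/26624

Δ: Δ0=1, Δ1=-10/3, Δ2=3, Δ3=-1
row 1: diag=10, rhs=-26; c'=3/10, d'=-13/5
row 2: denom=8−3·3/10=71/10; d'=(38−3·-13/5)/(71/10)=458/71
row 3: denom=6−1·10/71=416/71; d'=(-24−1·458/71)/(416/71)=-1081/208
back: M3=-1081/208
back: M2=458/71−10/71·-1081/208=747/104
back: M1=-13/5−3/10·747/104=-989/208
M: M0=0, M1=-989/208, M2=747/104, M3=-1081/208, M4=0
seg 0: a=3, c=M0/2=0, d=(M1−M0)/(6·2)=-989/2496, b=Δ0−h0·(2M0+M1)/6=1613/624
seg 1: a=5, c=M1/2=-989/416, d=(M2−M1)/(6·3)=191/288, b=Δ1−h1·(2M1+M2)/6=-677/312
seg 2: a=-5, c=M2/2=747/208, d=(M3−M2)/(6·1)=-2575/1248, b=Δ2−h2·(2M2+M3)/6=1837/1248
seg 3: a=-2, c=M3/2=-1081/416, d=(M4−M3)/(6·2)=1081/2496, b=Δ3−h3·(2M3+M4)/6=769/312
t_q=21/4 → seg 2, τ=1/4; S=-5+1837/1248·τ+747/208·τ²+-2575/1248·τ³=-118205/26624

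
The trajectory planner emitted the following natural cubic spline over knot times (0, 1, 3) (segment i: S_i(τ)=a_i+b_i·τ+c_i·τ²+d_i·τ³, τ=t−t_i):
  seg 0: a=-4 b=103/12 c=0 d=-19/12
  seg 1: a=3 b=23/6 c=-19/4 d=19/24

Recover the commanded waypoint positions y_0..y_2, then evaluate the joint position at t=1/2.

y_0 = S_0(0) = a_0 = -4
y_1 = S_1(0) = a_1 = 3
y_2 = S_1(2) = -2
t_q=1/2 is in segment 0 (τ=1/2); S_0(τ)=3/32

y_0=-4 y_1=3 y_2=-2
S(1/2) = 3/32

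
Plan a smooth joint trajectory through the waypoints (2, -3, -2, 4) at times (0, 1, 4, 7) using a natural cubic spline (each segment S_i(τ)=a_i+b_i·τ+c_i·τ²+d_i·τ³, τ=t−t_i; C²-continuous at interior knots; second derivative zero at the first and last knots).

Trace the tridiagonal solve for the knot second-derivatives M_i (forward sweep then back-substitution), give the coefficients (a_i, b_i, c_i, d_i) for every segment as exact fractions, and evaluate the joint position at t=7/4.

  seg 0: a=2 b=-494/87 c=0 d=59/87
  seg 1: a=-3 b=-317/87 c=59/29 d=-185/783
  seg 2: a=-2 b=190/87 c=-8/87 d=8/783
S(7/4) = -8701/1856

Δ: Δ0=-5, Δ1=1/3, Δ2=2
row 1: diag=8, rhs=32; c'=3/8, d'=4
row 2: denom=12−3·3/8=87/8; d'=(10−3·4)/(87/8)=-16/87
back: M2=-16/87
back: M1=4−3/8·-16/87=118/29
M: M0=0, M1=118/29, M2=-16/87, M3=0
seg 0: a=2, c=M0/2=0, d=(M1−M0)/(6·1)=59/87, b=Δ0−h0·(2M0+M1)/6=-494/87
seg 1: a=-3, c=M1/2=59/29, d=(M2−M1)/(6·3)=-185/783, b=Δ1−h1·(2M1+M2)/6=-317/87
seg 2: a=-2, c=M2/2=-8/87, d=(M3−M2)/(6·3)=8/783, b=Δ2−h2·(2M2+M3)/6=190/87
t_q=7/4 → seg 1, τ=3/4; S=-3+-317/87·τ+59/29·τ²+-185/783·τ³=-8701/1856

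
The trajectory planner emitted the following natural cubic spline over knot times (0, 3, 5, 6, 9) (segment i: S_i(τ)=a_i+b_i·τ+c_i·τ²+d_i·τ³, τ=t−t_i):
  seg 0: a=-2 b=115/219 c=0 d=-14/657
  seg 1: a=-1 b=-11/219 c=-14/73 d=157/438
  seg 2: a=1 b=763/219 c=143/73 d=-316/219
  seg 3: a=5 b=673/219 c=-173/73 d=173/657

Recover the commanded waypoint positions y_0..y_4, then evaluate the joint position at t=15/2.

y_0 = S_0(0) = a_0 = -2
y_1 = S_1(0) = a_1 = -1
y_2 = S_2(0) = a_2 = 1
y_3 = S_3(0) = a_3 = 5
y_4 = S_3(3) = 0
t_q=15/2 is in segment 3 (τ=3/2); S_3(τ)=3017/584

y_0=-2 y_1=-1 y_2=1 y_3=5 y_4=0
S(15/2) = 3017/584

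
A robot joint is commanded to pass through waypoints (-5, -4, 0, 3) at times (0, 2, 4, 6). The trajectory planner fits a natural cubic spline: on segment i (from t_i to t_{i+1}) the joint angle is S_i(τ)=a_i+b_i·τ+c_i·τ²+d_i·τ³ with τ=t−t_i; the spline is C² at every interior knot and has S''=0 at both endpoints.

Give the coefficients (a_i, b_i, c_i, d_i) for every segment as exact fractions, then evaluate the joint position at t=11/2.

  seg 0: a=-5 b=1/15 c=0 d=13/120
  seg 1: a=-4 b=41/30 c=13/20 d=-1/6
  seg 2: a=0 b=59/30 c=-7/20 d=7/120
S(11/2) = 151/64

Δ: Δ0=1/2, Δ1=2, Δ2=3/2
row 1: diag=8, rhs=9; c'=1/4, d'=9/8
row 2: denom=8−2·1/4=15/2; d'=(-3−2·9/8)/(15/2)=-7/10
back: M2=-7/10
back: M1=9/8−1/4·-7/10=13/10
M: M0=0, M1=13/10, M2=-7/10, M3=0
seg 0: a=-5, c=M0/2=0, d=(M1−M0)/(6·2)=13/120, b=Δ0−h0·(2M0+M1)/6=1/15
seg 1: a=-4, c=M1/2=13/20, d=(M2−M1)/(6·2)=-1/6, b=Δ1−h1·(2M1+M2)/6=41/30
seg 2: a=0, c=M2/2=-7/20, d=(M3−M2)/(6·2)=7/120, b=Δ2−h2·(2M2+M3)/6=59/30
t_q=11/2 → seg 2, τ=3/2; S=0+59/30·τ+-7/20·τ²+7/120·τ³=151/64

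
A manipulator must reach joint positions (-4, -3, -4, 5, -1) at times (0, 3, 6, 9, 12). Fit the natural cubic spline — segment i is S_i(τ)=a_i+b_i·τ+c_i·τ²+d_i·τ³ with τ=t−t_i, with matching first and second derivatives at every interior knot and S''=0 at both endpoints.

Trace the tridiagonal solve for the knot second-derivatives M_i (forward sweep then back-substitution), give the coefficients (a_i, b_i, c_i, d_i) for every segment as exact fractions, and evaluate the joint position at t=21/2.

  seg 0: a=-4 b=47/56 c=0 d=-85/1512
  seg 1: a=-3 b=-19/28 c=-85/168 d=313/1512
  seg 2: a=-4 b=15/8 c=19/14 d=-55/168
  seg 3: a=5 b=33/28 c=-89/56 d=89/504
S(21/2) = 1697/448

Δ: Δ0=1/3, Δ1=-1/3, Δ2=3, Δ3=-2
row 1: diag=12, rhs=-4; c'=1/4, d'=-1/3
row 2: denom=12−3·1/4=45/4; d'=(20−3·-1/3)/(45/4)=28/15
row 3: denom=12−3·4/15=56/5; d'=(-30−3·28/15)/(56/5)=-89/28
back: M3=-89/28
back: M2=28/15−4/15·-89/28=19/7
back: M1=-1/3−1/4·19/7=-85/84
M: M0=0, M1=-85/84, M2=19/7, M3=-89/28, M4=0
seg 0: a=-4, c=M0/2=0, d=(M1−M0)/(6·3)=-85/1512, b=Δ0−h0·(2M0+M1)/6=47/56
seg 1: a=-3, c=M1/2=-85/168, d=(M2−M1)/(6·3)=313/1512, b=Δ1−h1·(2M1+M2)/6=-19/28
seg 2: a=-4, c=M2/2=19/14, d=(M3−M2)/(6·3)=-55/168, b=Δ2−h2·(2M2+M3)/6=15/8
seg 3: a=5, c=M3/2=-89/56, d=(M4−M3)/(6·3)=89/504, b=Δ3−h3·(2M3+M4)/6=33/28
t_q=21/2 → seg 3, τ=3/2; S=5+33/28·τ+-89/56·τ²+89/504·τ³=1697/448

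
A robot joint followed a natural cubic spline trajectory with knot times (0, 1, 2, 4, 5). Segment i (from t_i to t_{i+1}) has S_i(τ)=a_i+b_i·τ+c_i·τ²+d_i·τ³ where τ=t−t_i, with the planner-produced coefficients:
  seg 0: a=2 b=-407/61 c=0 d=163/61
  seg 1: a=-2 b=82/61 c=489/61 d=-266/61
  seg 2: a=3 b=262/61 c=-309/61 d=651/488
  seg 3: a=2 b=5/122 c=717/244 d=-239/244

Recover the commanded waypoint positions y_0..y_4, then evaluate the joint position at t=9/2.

y_0 = S_0(0) = a_0 = 2
y_1 = S_1(0) = a_1 = -2
y_2 = S_2(0) = a_2 = 3
y_3 = S_3(0) = a_3 = 2
y_4 = S_3(1) = 4
t_q=9/2 is in segment 3 (τ=1/2); S_3(τ)=5139/1952

y_0=2 y_1=-2 y_2=3 y_3=2 y_4=4
S(9/2) = 5139/1952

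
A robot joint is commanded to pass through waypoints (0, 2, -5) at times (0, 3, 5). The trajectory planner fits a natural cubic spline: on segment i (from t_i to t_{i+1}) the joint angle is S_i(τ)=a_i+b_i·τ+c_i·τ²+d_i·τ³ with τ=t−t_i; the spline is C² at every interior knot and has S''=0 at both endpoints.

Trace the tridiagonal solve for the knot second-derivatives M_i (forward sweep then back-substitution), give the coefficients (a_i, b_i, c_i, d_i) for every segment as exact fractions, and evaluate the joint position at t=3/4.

Δ: Δ0=2/3, Δ1=-7/2
row 1: diag=10, rhs=-25; c'=1/5, d'=-5/2
back: M1=-5/2
M: M0=0, M1=-5/2, M2=0
seg 0: a=0, c=M0/2=0, d=(M1−M0)/(6·3)=-5/36, b=Δ0−h0·(2M0+M1)/6=23/12
seg 1: a=2, c=M1/2=-5/4, d=(M2−M1)/(6·2)=5/24, b=Δ1−h1·(2M1+M2)/6=-11/6
t_q=3/4 → seg 0, τ=3/4; S=0+23/12·τ+0·τ²+-5/36·τ³=353/256

  seg 0: a=0 b=23/12 c=0 d=-5/36
  seg 1: a=2 b=-11/6 c=-5/4 d=5/24
S(3/4) = 353/256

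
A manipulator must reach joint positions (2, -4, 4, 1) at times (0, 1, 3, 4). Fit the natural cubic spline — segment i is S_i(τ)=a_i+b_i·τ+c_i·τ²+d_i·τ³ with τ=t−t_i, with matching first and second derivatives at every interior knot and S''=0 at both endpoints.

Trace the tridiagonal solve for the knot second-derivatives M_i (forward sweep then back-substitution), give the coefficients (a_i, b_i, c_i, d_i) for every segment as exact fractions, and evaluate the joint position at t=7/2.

  seg 0: a=2 b=-133/16 c=0 d=37/16
  seg 1: a=-4 b=-11/8 c=111/16 d=-17/8
  seg 2: a=4 b=7/8 c=-93/16 d=31/16
S(7/2) = 413/128

Δ: Δ0=-6, Δ1=4, Δ2=-3
row 1: diag=6, rhs=60; c'=1/3, d'=10
row 2: denom=6−2·1/3=16/3; d'=(-42−2·10)/(16/3)=-93/8
back: M2=-93/8
back: M1=10−1/3·-93/8=111/8
M: M0=0, M1=111/8, M2=-93/8, M3=0
seg 0: a=2, c=M0/2=0, d=(M1−M0)/(6·1)=37/16, b=Δ0−h0·(2M0+M1)/6=-133/16
seg 1: a=-4, c=M1/2=111/16, d=(M2−M1)/(6·2)=-17/8, b=Δ1−h1·(2M1+M2)/6=-11/8
seg 2: a=4, c=M2/2=-93/16, d=(M3−M2)/(6·1)=31/16, b=Δ2−h2·(2M2+M3)/6=7/8
t_q=7/2 → seg 2, τ=1/2; S=4+7/8·τ+-93/16·τ²+31/16·τ³=413/128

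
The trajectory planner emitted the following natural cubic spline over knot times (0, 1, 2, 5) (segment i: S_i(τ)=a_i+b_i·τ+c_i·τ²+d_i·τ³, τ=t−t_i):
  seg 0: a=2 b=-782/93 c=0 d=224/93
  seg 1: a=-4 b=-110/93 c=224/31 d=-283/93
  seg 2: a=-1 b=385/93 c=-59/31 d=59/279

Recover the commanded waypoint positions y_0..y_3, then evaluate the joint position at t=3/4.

y_0 = S_0(0) = a_0 = 2
y_1 = S_1(0) = a_1 = -4
y_2 = S_2(0) = a_2 = -1
y_3 = S_2(3) = 0
t_q=3/4 is in segment 0 (τ=3/4); S_0(τ)=-102/31

y_0=2 y_1=-4 y_2=-1 y_3=0
S(3/4) = -102/31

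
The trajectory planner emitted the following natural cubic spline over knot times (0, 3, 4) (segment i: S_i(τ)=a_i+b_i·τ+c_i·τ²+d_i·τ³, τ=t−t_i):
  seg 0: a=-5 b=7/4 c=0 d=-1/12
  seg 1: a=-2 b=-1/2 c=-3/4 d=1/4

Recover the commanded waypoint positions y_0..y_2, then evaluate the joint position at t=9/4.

y_0=-5 y_1=-2 y_2=-3
S(9/4) = -515/256

y_0 = S_0(0) = a_0 = -5
y_1 = S_1(0) = a_1 = -2
y_2 = S_1(1) = -3
t_q=9/4 is in segment 0 (τ=9/4); S_0(τ)=-515/256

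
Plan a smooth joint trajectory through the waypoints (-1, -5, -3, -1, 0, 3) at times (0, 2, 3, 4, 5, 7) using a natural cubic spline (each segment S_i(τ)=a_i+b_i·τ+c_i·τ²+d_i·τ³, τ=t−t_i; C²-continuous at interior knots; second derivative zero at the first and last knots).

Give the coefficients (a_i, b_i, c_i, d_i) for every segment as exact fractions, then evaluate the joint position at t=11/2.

Δ: Δ0=-2, Δ1=2, Δ2=2, Δ3=1, Δ4=3/2
row 1: diag=6, rhs=24; c'=1/6, d'=4
row 2: denom=4−1·1/6=23/6; d'=(0−1·4)/(23/6)=-24/23
row 3: denom=4−1·6/23=86/23; d'=(-6−1·-24/23)/(86/23)=-57/43
row 4: denom=6−1·23/86=493/86; d'=(3−1·-57/43)/(493/86)=372/493
back: M4=372/493
back: M3=-57/43−23/86·372/493=-753/493
back: M2=-24/23−6/23·-753/493=-318/493
back: M1=4−1/6·-318/493=2025/493
M: M0=0, M1=2025/493, M2=-318/493, M3=-753/493, M4=372/493, M5=0
seg 0: a=-1, c=M0/2=0, d=(M1−M0)/(6·2)=675/1972, b=Δ0−h0·(2M0+M1)/6=-1661/493
seg 1: a=-5, c=M1/2=2025/986, d=(M2−M1)/(6·1)=-781/986, b=Δ1−h1·(2M1+M2)/6=364/493
seg 2: a=-3, c=M2/2=-159/493, d=(M3−M2)/(6·1)=-5/34, b=Δ2−h2·(2M2+M3)/6=2435/986
seg 3: a=-1, c=M3/2=-753/986, d=(M4−M3)/(6·1)=375/986, b=Δ3−h3·(2M3+M4)/6=682/493
seg 4: a=0, c=M4/2=186/493, d=(M5−M4)/(6·2)=-31/493, b=Δ4−h4·(2M4+M5)/6=983/986
t_q=11/2 → seg 4, τ=1/2; S=0+983/986·τ+186/493·τ²+-31/493·τ³=2307/3944

  seg 0: a=-1 b=-1661/493 c=0 d=675/1972
  seg 1: a=-5 b=364/493 c=2025/986 d=-781/986
  seg 2: a=-3 b=2435/986 c=-159/493 d=-5/34
  seg 3: a=-1 b=682/493 c=-753/986 d=375/986
  seg 4: a=0 b=983/986 c=186/493 d=-31/493
S(11/2) = 2307/3944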